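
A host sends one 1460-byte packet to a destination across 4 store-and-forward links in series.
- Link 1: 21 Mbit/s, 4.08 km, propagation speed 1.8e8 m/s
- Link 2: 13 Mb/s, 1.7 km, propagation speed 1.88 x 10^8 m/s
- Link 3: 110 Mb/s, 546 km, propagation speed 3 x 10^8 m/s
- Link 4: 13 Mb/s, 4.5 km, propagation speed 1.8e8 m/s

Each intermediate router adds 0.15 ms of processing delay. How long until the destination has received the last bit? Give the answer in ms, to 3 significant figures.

L = 1460 × 8 = 11680 bits.
Transmission delays (L/R per hop): 0.55619, 0.898462, 0.106182, 0.898462 ms; sum = 2.4593 ms.
Propagation delays (d/s per hop): 0.0226667, 0.00904255, 1.82, 0.025 ms; sum = 1.87671 ms.
Processing at 3 router(s): 3 × 0.15 ms = 0.45 ms.
End-to-end = 4.79 ms.

4.79 ms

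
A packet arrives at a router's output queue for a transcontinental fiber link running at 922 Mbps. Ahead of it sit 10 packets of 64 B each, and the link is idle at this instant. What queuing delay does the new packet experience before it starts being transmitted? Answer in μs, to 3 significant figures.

Each queued packet: L/R = 512/922000000 = 0.555315 μs.
10 queued → 5.55315 μs.
Queuing delay = 5.55 μs.

5.55 μs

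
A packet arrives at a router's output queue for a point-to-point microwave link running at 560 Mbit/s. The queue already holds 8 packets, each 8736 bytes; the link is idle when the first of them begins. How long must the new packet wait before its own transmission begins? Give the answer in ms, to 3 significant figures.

Each queued packet: L/R = 69888/560000000 = 0.1248 ms.
8 queued → 0.9984 ms.
Queuing delay = 0.998 ms.

0.998 ms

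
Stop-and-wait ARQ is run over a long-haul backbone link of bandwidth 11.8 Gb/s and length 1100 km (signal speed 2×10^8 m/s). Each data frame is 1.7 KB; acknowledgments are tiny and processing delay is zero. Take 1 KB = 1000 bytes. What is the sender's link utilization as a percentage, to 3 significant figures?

t_tx = L/R = 13600/11800000000 = 1.15254e-06 s.
t_prop = 1100000/200000000 = 0.0055 s; RTT = 0.011 s.
Cycle = t_tx + RTT = 0.0110012 s.
Utilization = t_tx / cycle = 1.15254e-06/0.0110012 = 0.0105 %.

0.0105 %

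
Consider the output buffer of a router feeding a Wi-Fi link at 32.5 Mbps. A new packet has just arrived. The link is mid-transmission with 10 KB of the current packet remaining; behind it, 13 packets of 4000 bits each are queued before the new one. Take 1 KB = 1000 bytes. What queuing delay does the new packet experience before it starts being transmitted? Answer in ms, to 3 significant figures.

Each queued packet: L/R = 4000/32500000 = 0.123077 ms.
13 queued → 1.6 ms.
Plus remaining 80000 bits of current packet: 2.46154 ms.
Queuing delay = 4.06 ms.

4.06 ms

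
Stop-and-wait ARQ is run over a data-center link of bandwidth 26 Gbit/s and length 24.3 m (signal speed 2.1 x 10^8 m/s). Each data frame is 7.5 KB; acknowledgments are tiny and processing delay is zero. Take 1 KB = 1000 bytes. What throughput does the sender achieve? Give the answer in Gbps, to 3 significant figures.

t_tx = L/R = 60000/26000000000 = 2.30769e-06 s.
t_prop = 24.3/210000000 = 1.15714e-07 s; RTT = 2.31429e-07 s.
Cycle = t_tx + RTT = 2.53912e-06 s.
Throughput = L / cycle = 60000 / 2.53912e-06 = 23.6 Gbps.

23.6 Gbps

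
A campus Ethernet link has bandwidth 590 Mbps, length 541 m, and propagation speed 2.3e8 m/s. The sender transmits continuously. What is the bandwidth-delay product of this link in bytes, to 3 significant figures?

173 bytes

Propagation delay = 541 / 2.3e+08 = 2.35217e-06 s.
BDP = R × t_prop = 590000000 × 2.35217e-06 = 1387.78 bits.
In bytes: 1387.78/8 = 173 bytes.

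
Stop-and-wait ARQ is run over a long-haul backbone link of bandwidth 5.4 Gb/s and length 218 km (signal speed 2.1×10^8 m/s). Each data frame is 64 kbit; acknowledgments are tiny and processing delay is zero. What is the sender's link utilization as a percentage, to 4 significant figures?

t_tx = L/R = 64000/5400000000 = 1.18519e-05 s.
t_prop = 218000/210000000 = 0.0010381 s; RTT = 0.00207619 s.
Cycle = t_tx + RTT = 0.00208804 s.
Utilization = t_tx / cycle = 1.18519e-05/0.00208804 = 0.5676 %.

0.5676 %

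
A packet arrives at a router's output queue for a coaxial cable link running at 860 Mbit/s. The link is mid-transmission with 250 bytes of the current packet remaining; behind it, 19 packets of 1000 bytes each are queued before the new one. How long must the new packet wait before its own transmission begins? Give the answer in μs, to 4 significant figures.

179.1 μs

Each queued packet: L/R = 8000/860000000 = 9.30233 μs.
19 queued → 176.744 μs.
Plus remaining 2000 bits of current packet: 2.32558 μs.
Queuing delay = 179.1 μs.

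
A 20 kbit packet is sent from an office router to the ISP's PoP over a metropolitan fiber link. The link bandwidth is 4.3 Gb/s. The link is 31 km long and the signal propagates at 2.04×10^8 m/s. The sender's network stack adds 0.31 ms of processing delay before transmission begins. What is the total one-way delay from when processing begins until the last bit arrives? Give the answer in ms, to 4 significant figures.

0.4666 ms

L = 20000 bits.
Transmission delay = L/R = 20000 / 4300000000 = 0.00465116 ms.
Propagation delay = d/s = 31000 m / 204000000 m/s = 0.151961 ms.
Plus processing delay 0.31 ms = 0.31 ms.
Total = 0.4666 ms.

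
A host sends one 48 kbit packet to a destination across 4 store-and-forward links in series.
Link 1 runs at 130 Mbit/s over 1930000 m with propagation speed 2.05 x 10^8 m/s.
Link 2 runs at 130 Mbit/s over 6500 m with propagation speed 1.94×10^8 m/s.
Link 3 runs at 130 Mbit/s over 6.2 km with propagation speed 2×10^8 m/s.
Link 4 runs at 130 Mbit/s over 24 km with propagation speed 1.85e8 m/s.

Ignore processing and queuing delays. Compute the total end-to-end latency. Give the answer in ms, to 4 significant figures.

11.09 ms

L = 48000 bits.
Transmission delay per hop = L/R = 48000/130000000 = 0.369231 ms; 4 hops → 1.47692 ms.
Propagation delays (d/s per hop): 9.41463, 0.0335052, 0.031, 0.12973 ms; sum = 9.60887 ms.
End-to-end = 11.09 ms.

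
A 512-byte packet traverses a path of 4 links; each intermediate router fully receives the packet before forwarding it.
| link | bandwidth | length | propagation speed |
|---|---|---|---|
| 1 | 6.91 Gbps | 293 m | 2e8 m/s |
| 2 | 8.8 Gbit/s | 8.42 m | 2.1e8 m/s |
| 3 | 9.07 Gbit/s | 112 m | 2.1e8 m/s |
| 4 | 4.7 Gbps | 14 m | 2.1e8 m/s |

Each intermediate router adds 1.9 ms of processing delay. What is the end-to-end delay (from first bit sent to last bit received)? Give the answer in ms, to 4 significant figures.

5.704 ms

L = 512 × 8 = 4096 bits.
Transmission delays (L/R per hop): 0.000592764, 0.000465455, 0.000451599, 0.000871489 ms; sum = 0.00238131 ms.
Propagation delays (d/s per hop): 0.001465, 4.00952e-05, 0.000533333, 6.66667e-05 ms; sum = 0.0021051 ms.
Processing at 3 router(s): 3 × 1.9 ms = 5.7 ms.
End-to-end = 5.704 ms.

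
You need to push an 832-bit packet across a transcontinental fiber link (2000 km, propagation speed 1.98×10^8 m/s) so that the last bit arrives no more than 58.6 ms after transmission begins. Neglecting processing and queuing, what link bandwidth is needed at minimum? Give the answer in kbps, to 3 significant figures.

Propagation delay = 2000000 / 198000000 = 10.101 ms.
Transmission budget = 58.6 − 10.101 = 48.499 ms.
R ≥ L / t_tx = 832 bits / 0.048499 s = 17.2 kbps.

17.2 kbps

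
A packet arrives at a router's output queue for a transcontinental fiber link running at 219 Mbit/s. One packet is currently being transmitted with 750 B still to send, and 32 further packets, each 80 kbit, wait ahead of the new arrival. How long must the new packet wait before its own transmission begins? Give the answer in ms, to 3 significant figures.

11.7 ms

Each queued packet: L/R = 80000/219000000 = 0.365297 ms.
32 queued → 11.6895 ms.
Plus remaining 6000 bits of current packet: 0.0273973 ms.
Queuing delay = 11.7 ms.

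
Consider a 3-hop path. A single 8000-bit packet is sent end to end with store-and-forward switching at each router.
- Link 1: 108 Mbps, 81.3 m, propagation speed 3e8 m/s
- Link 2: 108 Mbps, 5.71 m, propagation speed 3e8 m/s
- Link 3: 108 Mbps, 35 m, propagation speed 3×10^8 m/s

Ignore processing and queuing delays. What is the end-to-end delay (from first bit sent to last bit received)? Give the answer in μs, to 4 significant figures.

222.6 μs

Transmission delay per hop = L/R = 8000/108000000 = 74.0741 μs; 3 hops → 222.222 μs.
Propagation delays (d/s per hop): 0.271, 0.0190333, 0.116667 μs; sum = 0.4067 μs.
End-to-end = 222.6 μs.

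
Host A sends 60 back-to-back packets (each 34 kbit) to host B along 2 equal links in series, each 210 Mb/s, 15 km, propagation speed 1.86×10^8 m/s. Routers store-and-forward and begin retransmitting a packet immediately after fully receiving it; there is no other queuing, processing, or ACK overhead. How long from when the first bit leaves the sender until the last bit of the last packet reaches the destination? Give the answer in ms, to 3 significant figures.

10.0 ms

Per-hop transmission t_tx = L/R = 34000/210000000 = 0.161905 ms.
Per-hop propagation t_prop = 15000/186000000 = 0.0806452 ms.
Pipeline fill: first packet needs 2·t_tx to clear all hops; remaining 59 packets each add one t_tx.
Total = (2+60-1)·t_tx + 2·t_prop = 61·0.161905 + 2·0.0806452 = 10.0 ms.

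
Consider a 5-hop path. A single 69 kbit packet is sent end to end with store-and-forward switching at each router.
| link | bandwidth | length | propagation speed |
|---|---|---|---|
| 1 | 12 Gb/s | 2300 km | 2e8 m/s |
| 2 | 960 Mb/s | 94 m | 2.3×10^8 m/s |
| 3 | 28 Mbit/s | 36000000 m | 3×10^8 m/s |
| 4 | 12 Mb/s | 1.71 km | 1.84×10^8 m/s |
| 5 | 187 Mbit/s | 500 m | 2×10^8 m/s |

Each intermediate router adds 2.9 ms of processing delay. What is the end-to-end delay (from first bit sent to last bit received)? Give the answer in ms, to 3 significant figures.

L = 69000 bits.
Transmission delays (L/R per hop): 0.00575, 0.071875, 2.46429, 5.75, 0.368984 ms; sum = 8.66089 ms.
Propagation delays (d/s per hop): 11.5, 0.000408696, 120, 0.00929348, 0.0025 ms; sum = 131.512 ms.
Processing at 4 router(s): 4 × 2.9 ms = 11.6 ms.
End-to-end = 152 ms.

152 ms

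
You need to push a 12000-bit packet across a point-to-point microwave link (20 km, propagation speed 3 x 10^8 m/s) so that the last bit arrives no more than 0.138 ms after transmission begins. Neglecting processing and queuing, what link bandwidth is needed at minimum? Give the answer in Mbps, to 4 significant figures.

168.2 Mbps

Propagation delay = 20000 / 300000000 = 0.0666667 ms.
Transmission budget = 0.138 − 0.0666667 = 0.0713333 ms.
R ≥ L / t_tx = 12000 bits / 7.13333e-05 s = 168.2 Mbps.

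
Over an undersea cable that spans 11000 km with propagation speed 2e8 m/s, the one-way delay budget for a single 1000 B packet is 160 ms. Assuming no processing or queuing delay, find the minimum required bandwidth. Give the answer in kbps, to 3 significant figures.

L = 8000 bits.
Propagation delay = 11000000 / 200000000 = 55 ms.
Transmission budget = 160 − 55 = 105 ms.
R ≥ L / t_tx = 8000 bits / 0.105 s = 76.2 kbps.

76.2 kbps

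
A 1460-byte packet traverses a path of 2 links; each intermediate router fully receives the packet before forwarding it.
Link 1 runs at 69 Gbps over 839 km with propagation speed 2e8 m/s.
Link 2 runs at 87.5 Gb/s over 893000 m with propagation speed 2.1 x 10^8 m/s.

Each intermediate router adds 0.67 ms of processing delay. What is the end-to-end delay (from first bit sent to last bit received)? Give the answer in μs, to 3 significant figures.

9120 μs

L = 1460 × 8 = 11680 bits.
Transmission delays (L/R per hop): 0.169275, 0.133486 μs; sum = 0.302761 μs.
Propagation delays (d/s per hop): 4195, 4252.38 μs; sum = 8447.38 μs.
Processing at 1 router(s): 1 × 0.67 ms = 670 μs.
End-to-end = 9120 μs.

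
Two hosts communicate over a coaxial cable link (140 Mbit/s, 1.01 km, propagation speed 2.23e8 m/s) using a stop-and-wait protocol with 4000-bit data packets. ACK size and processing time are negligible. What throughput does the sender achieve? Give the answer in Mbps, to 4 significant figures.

t_tx = L/R = 4000/140000000 = 2.85714e-05 s.
t_prop = 1010/223000000 = 4.52915e-06 s; RTT = 9.0583e-06 s.
Cycle = t_tx + RTT = 3.76297e-05 s.
Throughput = L / cycle = 4000 / 3.76297e-05 = 106.3 Mbps.

106.3 Mbps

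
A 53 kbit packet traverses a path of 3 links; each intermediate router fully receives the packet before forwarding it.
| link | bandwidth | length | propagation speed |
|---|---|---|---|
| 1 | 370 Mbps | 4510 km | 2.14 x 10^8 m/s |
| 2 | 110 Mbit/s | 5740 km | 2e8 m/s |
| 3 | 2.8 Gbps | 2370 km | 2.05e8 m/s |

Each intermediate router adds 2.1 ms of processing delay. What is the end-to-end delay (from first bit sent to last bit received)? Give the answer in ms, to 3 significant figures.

66.2 ms

L = 53000 bits.
Transmission delays (L/R per hop): 0.143243, 0.481818, 0.0189286 ms; sum = 0.64399 ms.
Propagation delays (d/s per hop): 21.0748, 28.7, 11.561 ms; sum = 61.3357 ms.
Processing at 2 router(s): 2 × 2.1 ms = 4.2 ms.
End-to-end = 66.2 ms.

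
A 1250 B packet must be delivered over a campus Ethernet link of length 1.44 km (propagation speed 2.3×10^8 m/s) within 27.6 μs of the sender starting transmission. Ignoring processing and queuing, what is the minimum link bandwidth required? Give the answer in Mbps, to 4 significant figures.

L = 10000 bits.
Propagation delay = 1440 / 2.3e+08 = 6.26087 μs.
Transmission budget = 27.6 − 6.26087 = 21.3391 μs.
R ≥ L / t_tx = 10000 bits / 2.13391e-05 s = 468.6 Mbps.

468.6 Mbps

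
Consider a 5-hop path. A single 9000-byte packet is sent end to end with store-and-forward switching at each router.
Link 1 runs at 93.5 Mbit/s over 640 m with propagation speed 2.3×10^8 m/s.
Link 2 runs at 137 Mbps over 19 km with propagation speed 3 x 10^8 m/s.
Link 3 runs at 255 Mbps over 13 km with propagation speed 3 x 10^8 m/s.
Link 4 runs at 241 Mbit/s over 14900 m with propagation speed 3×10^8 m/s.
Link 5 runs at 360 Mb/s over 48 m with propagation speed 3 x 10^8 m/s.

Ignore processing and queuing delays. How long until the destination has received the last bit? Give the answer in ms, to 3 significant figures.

L = 9000 × 8 = 72000 bits.
Transmission delays (L/R per hop): 0.770053, 0.525547, 0.282353, 0.298755, 0.2 ms; sum = 2.07671 ms.
Propagation delays (d/s per hop): 0.00278261, 0.0633333, 0.0433333, 0.0496667, 0.00016 ms; sum = 0.159276 ms.
End-to-end = 2.24 ms.

2.24 ms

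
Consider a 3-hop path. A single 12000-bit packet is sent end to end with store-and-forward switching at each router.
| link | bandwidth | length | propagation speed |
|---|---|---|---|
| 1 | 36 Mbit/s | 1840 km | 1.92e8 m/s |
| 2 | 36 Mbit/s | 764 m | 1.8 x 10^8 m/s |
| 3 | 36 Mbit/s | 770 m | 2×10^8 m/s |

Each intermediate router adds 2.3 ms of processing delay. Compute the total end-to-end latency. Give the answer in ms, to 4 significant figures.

Transmission delay per hop = L/R = 12000/36000000 = 0.333333 ms; 3 hops → 1 ms.
Propagation delays (d/s per hop): 9.58333, 0.00424444, 0.00385 ms; sum = 9.59143 ms.
Processing at 2 router(s): 2 × 2.3 ms = 4.6 ms.
End-to-end = 15.19 ms.

15.19 ms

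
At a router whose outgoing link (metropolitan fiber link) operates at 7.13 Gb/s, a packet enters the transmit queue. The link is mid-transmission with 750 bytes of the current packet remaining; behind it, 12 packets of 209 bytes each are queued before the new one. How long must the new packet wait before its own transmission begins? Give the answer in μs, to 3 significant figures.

Each queued packet: L/R = 1672/7130000000 = 0.234502 μs.
12 queued → 2.81403 μs.
Plus remaining 6000 bits of current packet: 0.841515 μs.
Queuing delay = 3.66 μs.

3.66 μs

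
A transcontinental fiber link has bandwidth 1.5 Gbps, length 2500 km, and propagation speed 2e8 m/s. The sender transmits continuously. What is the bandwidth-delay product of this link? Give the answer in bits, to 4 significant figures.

18750000 bits

Propagation delay = 2500000 / 200000000 = 0.0125 s.
BDP = R × t_prop = 1500000000 × 0.0125 = 18750000 bits.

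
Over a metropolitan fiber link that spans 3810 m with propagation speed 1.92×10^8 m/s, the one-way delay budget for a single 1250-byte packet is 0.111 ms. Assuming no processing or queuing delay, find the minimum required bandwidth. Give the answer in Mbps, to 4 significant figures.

109.7 Mbps

L = 10000 bits.
Propagation delay = 3810 / 192000000 = 0.0198438 ms.
Transmission budget = 0.111 − 0.0198438 = 0.0911563 ms.
R ≥ L / t_tx = 10000 bits / 9.11563e-05 s = 109.7 Mbps.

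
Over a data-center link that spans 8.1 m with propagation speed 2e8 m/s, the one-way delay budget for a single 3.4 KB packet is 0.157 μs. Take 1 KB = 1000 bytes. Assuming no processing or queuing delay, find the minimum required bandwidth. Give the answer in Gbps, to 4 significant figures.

L = 27200 bits.
Propagation delay = 8.1 / 200000000 = 0.0405 μs.
Transmission budget = 0.157 − 0.0405 = 0.1165 μs.
R ≥ L / t_tx = 27200 bits / 1.165e-07 s = 233.5 Gbps.

233.5 Gbps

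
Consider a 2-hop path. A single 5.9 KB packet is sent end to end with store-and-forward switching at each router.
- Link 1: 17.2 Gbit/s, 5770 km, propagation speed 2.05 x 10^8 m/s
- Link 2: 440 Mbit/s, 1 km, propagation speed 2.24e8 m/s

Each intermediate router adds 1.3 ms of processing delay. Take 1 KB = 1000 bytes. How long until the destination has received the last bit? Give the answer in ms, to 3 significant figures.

29.6 ms

L = 47200 bits.
Transmission delays (L/R per hop): 0.00274419, 0.107273 ms; sum = 0.110017 ms.
Propagation delays (d/s per hop): 28.1463, 0.00446429 ms; sum = 28.1508 ms.
Processing at 1 router(s): 1 × 1.3 ms = 1.3 ms.
End-to-end = 29.6 ms.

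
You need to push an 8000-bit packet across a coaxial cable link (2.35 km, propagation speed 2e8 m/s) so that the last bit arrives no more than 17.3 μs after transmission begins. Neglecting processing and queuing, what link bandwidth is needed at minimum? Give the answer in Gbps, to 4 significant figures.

Propagation delay = 2350 / 200000000 = 11.75 μs.
Transmission budget = 17.3 − 11.75 = 5.55 μs.
R ≥ L / t_tx = 8000 bits / 5.55e-06 s = 1.441 Gbps.

1.441 Gbps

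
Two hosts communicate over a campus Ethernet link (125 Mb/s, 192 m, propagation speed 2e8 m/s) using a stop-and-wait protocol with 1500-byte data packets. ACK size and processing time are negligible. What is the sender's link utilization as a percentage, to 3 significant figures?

98.0 %

t_tx = L/R = 12000/125000000 = 9.6e-05 s.
t_prop = 192/200000000 = 9.6e-07 s; RTT = 1.92e-06 s.
Cycle = t_tx + RTT = 9.792e-05 s.
Utilization = t_tx / cycle = 9.6e-05/9.792e-05 = 98.0 %.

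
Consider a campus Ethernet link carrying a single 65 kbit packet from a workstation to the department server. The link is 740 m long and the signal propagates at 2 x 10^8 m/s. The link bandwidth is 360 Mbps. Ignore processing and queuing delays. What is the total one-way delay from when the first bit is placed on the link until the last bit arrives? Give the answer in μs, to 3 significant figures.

L = 65000 bits.
Transmission delay = L/R = 65000 / 360000000 = 180.556 μs.
Propagation delay = d/s = 740 m / 200000000 m/s = 3.7 μs.
Total = 184 μs.

184 μs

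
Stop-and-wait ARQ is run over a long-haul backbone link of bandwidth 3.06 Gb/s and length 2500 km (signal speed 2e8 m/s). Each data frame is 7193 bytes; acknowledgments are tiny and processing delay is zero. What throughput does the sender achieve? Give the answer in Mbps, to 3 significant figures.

t_tx = L/R = 57544/3060000000 = 1.88052e-05 s.
t_prop = 2500000/200000000 = 0.0125 s; RTT = 0.025 s.
Cycle = t_tx + RTT = 0.0250188 s.
Throughput = L / cycle = 57544 / 0.0250188 = 2.30 Mbps.

2.30 Mbps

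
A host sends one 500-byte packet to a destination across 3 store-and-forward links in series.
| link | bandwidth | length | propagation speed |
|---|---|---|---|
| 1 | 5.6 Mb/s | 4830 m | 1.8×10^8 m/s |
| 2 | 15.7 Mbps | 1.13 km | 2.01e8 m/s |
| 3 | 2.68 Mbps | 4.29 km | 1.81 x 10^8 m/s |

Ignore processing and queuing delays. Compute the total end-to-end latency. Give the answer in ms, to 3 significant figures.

L = 500 × 8 = 4000 bits.
Transmission delays (L/R per hop): 0.714286, 0.254777, 1.49254 ms; sum = 2.4616 ms.
Propagation delays (d/s per hop): 0.0268333, 0.00562189, 0.0237017 ms; sum = 0.0561569 ms.
End-to-end = 2.52 ms.

2.52 ms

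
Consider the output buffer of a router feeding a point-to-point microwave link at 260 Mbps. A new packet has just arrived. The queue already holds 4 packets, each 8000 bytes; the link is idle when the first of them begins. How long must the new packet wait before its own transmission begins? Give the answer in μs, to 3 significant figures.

985 μs

Each queued packet: L/R = 64000/260000000 = 246.154 μs.
4 queued → 984.615 μs.
Queuing delay = 985 μs.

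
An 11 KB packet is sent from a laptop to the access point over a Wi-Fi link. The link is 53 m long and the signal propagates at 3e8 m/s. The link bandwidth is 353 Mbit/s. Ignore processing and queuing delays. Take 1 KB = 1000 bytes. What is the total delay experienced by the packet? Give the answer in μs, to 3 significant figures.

249 μs

L = 88000 bits.
Transmission delay = L/R = 88000 / 353000000 = 249.292 μs.
Propagation delay = d/s = 53 m / 300000000 m/s = 0.176667 μs.
Total = 249 μs.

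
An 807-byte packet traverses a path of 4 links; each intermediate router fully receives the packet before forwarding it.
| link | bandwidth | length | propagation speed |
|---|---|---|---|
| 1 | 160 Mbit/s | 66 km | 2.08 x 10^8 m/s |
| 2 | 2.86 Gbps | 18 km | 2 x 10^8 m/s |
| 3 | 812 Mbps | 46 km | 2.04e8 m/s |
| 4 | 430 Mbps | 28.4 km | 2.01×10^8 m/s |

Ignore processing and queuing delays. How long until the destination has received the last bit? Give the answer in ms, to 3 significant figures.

L = 807 × 8 = 6456 bits.
Transmission delays (L/R per hop): 0.04035, 0.00225734, 0.00795074, 0.015014 ms; sum = 0.065572 ms.
Propagation delays (d/s per hop): 0.317308, 0.09, 0.22549, 0.141294 ms; sum = 0.774091 ms.
End-to-end = 0.840 ms.

0.840 ms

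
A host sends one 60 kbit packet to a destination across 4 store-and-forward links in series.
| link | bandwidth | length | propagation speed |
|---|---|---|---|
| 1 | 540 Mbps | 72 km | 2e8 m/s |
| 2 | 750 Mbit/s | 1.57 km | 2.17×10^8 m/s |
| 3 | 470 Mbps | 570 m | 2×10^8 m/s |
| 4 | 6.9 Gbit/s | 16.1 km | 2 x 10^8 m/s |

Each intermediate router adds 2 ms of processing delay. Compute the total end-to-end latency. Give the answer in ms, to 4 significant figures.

L = 60000 bits.
Transmission delays (L/R per hop): 0.111111, 0.08, 0.12766, 0.00869565 ms; sum = 0.327466 ms.
Propagation delays (d/s per hop): 0.36, 0.00723502, 0.00285, 0.0805 ms; sum = 0.450585 ms.
Processing at 3 router(s): 3 × 2 ms = 6 ms.
End-to-end = 6.778 ms.

6.778 ms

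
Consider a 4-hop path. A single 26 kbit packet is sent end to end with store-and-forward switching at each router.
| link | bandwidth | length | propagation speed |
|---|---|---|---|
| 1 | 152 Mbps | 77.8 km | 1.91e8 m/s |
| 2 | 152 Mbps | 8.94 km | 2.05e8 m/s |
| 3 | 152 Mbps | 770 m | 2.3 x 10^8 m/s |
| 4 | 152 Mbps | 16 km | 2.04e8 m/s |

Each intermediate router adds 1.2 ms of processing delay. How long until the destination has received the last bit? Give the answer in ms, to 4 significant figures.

4.817 ms

L = 26000 bits.
Transmission delay per hop = L/R = 26000/152000000 = 0.171053 ms; 4 hops → 0.684211 ms.
Propagation delays (d/s per hop): 0.40733, 0.0436098, 0.00334783, 0.0784314 ms; sum = 0.532719 ms.
Processing at 3 router(s): 3 × 1.2 ms = 3.6 ms.
End-to-end = 4.817 ms.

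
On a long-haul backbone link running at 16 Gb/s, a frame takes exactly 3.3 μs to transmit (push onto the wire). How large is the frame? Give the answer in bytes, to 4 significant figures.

L = R × t_tx = 16000000000 b/s × 3.3e-06 s = 52800 bits.
In bytes: 52800 / 8 = 6600 bytes.

6600 bytes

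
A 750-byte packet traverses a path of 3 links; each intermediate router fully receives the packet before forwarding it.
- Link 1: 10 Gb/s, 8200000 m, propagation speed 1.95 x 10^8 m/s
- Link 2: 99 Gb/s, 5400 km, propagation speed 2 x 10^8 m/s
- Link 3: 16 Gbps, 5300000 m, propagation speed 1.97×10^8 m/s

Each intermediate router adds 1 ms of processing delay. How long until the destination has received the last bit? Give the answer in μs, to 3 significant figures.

L = 750 × 8 = 6000 bits.
Transmission delays (L/R per hop): 0.6, 0.0606061, 0.375 μs; sum = 1.03561 μs.
Propagation delays (d/s per hop): 42051.3, 27000, 26903.6 μs; sum = 95954.8 μs.
Processing at 2 router(s): 2 × 1 ms = 2000 μs.
End-to-end = 98000 μs.

98000 μs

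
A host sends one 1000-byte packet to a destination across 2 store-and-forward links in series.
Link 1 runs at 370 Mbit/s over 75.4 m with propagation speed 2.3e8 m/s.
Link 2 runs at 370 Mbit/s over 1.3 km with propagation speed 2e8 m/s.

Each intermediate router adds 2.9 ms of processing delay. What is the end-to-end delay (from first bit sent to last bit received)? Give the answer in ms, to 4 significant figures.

2.950 ms

L = 1000 × 8 = 8000 bits.
Transmission delay per hop = L/R = 8000/370000000 = 0.0216216 ms; 2 hops → 0.0432432 ms.
Propagation delays (d/s per hop): 0.000327826, 0.0065 ms; sum = 0.00682783 ms.
Processing at 1 router(s): 1 × 2.9 ms = 2.9 ms.
End-to-end = 2.950 ms.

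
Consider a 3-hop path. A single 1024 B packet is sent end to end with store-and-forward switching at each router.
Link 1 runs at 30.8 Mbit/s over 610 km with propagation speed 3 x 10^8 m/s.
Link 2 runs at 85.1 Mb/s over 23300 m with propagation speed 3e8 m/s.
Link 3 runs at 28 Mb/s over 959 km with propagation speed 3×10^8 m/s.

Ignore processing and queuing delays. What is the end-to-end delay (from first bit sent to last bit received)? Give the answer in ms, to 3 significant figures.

L = 1024 × 8 = 8192 bits.
Transmission delays (L/R per hop): 0.265974, 0.0962632, 0.292571 ms; sum = 0.654809 ms.
Propagation delays (d/s per hop): 2.03333, 0.0776667, 3.19667 ms; sum = 5.30767 ms.
End-to-end = 5.96 ms.

5.96 ms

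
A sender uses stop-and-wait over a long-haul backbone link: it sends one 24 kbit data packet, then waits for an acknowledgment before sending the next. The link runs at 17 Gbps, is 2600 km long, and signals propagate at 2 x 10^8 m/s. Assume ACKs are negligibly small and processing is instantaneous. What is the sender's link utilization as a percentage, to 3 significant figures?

t_tx = L/R = 24000/17000000000 = 1.41176e-06 s.
t_prop = 2600000/200000000 = 0.013 s; RTT = 0.026 s.
Cycle = t_tx + RTT = 0.0260014 s.
Utilization = t_tx / cycle = 1.41176e-06/0.0260014 = 0.00543 %.

0.00543 %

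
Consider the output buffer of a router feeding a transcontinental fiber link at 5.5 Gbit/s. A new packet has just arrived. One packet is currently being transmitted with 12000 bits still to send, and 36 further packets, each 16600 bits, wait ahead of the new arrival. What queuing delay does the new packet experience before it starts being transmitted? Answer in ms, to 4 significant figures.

0.1108 ms

Each queued packet: L/R = 16600/5500000000 = 0.00301818 ms.
36 queued → 0.108655 ms.
Plus remaining 12000 bits of current packet: 0.00218182 ms.
Queuing delay = 0.1108 ms.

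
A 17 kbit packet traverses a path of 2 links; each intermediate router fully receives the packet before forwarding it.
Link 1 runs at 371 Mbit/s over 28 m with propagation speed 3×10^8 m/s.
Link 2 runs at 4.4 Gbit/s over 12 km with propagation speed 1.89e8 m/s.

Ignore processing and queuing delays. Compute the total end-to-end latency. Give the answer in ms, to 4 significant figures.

0.1133 ms

L = 17000 bits.
Transmission delays (L/R per hop): 0.0458221, 0.00386364 ms; sum = 0.0496857 ms.
Propagation delays (d/s per hop): 9.33333e-05, 0.0634921 ms; sum = 0.0635854 ms.
End-to-end = 0.1133 ms.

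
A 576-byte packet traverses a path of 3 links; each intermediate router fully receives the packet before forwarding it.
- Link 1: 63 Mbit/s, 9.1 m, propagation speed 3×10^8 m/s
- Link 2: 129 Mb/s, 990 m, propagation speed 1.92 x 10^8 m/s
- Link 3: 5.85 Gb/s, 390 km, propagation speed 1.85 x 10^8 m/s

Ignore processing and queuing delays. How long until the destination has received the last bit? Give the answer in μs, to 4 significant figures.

2223 μs

L = 576 × 8 = 4608 bits.
Transmission delays (L/R per hop): 73.1429, 35.7209, 0.787692 μs; sum = 109.651 μs.
Propagation delays (d/s per hop): 0.0303333, 5.15625, 2108.11 μs; sum = 2113.29 μs.
End-to-end = 2223 μs.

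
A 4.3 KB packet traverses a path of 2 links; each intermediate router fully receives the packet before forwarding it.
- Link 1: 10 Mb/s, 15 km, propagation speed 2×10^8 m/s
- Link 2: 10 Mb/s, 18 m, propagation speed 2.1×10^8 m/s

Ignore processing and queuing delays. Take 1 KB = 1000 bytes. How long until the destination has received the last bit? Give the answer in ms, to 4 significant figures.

6.955 ms

L = 34400 bits.
Transmission delay per hop = L/R = 34400/10000000 = 3.44 ms; 2 hops → 6.88 ms.
Propagation delays (d/s per hop): 0.075, 8.57143e-05 ms; sum = 0.0750857 ms.
End-to-end = 6.955 ms.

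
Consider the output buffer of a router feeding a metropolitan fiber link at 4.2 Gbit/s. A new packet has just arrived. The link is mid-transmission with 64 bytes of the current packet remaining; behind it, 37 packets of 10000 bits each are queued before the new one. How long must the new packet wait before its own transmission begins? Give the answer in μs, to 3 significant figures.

Each queued packet: L/R = 10000/4200000000 = 2.38095 μs.
37 queued → 88.0952 μs.
Plus remaining 512 bits of current packet: 0.121905 μs.
Queuing delay = 88.2 μs.

88.2 μs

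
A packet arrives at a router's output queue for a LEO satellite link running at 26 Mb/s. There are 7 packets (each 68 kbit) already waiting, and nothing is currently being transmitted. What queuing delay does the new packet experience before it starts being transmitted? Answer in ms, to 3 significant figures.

18.3 ms

Each queued packet: L/R = 68000/26000000 = 2.61538 ms.
7 queued → 18.3077 ms.
Queuing delay = 18.3 ms.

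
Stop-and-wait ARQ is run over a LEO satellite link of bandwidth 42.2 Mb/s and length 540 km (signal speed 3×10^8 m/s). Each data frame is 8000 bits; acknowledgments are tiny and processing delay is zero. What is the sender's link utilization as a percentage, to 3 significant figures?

5.00 %

t_tx = L/R = 8000/42200000 = 0.000189573 s.
t_prop = 540000/300000000 = 0.0018 s; RTT = 0.0036 s.
Cycle = t_tx + RTT = 0.00378957 s.
Utilization = t_tx / cycle = 0.000189573/0.00378957 = 5.00 %.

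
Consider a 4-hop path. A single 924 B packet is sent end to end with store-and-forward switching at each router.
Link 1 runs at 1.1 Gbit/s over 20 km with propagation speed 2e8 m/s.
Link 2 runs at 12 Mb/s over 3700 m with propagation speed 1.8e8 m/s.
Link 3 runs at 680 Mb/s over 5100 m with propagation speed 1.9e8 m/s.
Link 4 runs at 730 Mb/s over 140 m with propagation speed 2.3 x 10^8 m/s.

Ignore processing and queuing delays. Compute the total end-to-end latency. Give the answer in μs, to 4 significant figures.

791.7 μs

L = 924 × 8 = 7392 bits.
Transmission delays (L/R per hop): 6.72, 616, 10.8706, 10.126 μs; sum = 643.717 μs.
Propagation delays (d/s per hop): 100, 20.5556, 26.8421, 0.608696 μs; sum = 148.006 μs.
End-to-end = 791.7 μs.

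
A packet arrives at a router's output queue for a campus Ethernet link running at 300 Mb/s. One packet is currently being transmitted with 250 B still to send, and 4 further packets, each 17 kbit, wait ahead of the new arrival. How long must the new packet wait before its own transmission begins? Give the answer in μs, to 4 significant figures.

233.3 μs

Each queued packet: L/R = 17000/300000000 = 56.6667 μs.
4 queued → 226.667 μs.
Plus remaining 2000 bits of current packet: 6.66667 μs.
Queuing delay = 233.3 μs.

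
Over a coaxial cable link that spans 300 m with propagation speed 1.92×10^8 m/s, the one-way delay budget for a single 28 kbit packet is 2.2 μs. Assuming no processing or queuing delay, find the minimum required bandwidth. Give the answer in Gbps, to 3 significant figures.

Propagation delay = 300 / 192000000 = 1.5625 μs.
Transmission budget = 2.2 − 1.5625 = 0.6375 μs.
R ≥ L / t_tx = 28000 bits / 6.375e-07 s = 43.9 Gbps.

43.9 Gbps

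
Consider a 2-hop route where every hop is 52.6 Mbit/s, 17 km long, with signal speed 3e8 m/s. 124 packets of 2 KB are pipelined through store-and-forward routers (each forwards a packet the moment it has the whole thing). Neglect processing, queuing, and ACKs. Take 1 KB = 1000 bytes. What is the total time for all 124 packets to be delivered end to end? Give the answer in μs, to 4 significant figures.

38140 μs

Per-hop transmission t_tx = L/R = 16000/52600000 = 304.183 μs.
Per-hop propagation t_prop = 17000/300000000 = 56.6667 μs.
Pipeline fill: first packet needs 2·t_tx to clear all hops; remaining 123 packets each add one t_tx.
Total = (2+124-1)·t_tx + 2·t_prop = 125·304.183 + 2·56.6667 = 38140 μs.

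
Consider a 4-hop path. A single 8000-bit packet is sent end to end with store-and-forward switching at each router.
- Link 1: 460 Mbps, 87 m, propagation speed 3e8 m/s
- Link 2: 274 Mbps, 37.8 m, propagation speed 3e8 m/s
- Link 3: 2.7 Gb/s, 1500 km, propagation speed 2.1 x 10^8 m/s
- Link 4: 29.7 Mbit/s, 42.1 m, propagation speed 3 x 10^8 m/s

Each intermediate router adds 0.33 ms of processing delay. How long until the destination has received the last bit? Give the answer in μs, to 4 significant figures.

8452 μs

Transmission delays (L/R per hop): 17.3913, 29.1971, 2.96296, 269.36 μs; sum = 318.912 μs.
Propagation delays (d/s per hop): 0.29, 0.126, 7142.86, 0.140333 μs; sum = 7143.41 μs.
Processing at 3 router(s): 3 × 0.33 ms = 990 μs.
End-to-end = 8452 μs.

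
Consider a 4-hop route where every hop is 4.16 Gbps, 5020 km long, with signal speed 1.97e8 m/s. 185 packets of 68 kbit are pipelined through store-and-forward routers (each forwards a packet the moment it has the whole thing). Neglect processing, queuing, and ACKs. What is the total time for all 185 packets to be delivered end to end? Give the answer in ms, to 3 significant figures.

Per-hop transmission t_tx = L/R = 68000/4160000000 = 0.0163462 ms.
Per-hop propagation t_prop = 5020000/197000000 = 25.4822 ms.
Pipeline fill: first packet needs 4·t_tx to clear all hops; remaining 184 packets each add one t_tx.
Total = (4+185-1)·t_tx + 4·t_prop = 188·0.0163462 + 4·25.4822 = 105 ms.

105 ms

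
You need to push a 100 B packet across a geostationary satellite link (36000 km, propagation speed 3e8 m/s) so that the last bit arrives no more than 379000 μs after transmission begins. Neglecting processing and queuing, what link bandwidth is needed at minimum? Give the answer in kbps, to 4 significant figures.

3.089 kbps

L = 800 bits.
Propagation delay = 36000000 / 300000000 = 120000 μs.
Transmission budget = 379000 − 120000 = 259000 μs.
R ≥ L / t_tx = 800 bits / 0.259 s = 3.089 kbps.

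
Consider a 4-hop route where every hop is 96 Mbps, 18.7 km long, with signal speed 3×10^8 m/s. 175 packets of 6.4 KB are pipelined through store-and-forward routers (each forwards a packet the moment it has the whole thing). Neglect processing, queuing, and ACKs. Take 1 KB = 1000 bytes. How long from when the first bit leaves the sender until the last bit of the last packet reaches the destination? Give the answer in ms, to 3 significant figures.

95.2 ms

Per-hop transmission t_tx = L/R = 51200/96000000 = 0.533333 ms.
Per-hop propagation t_prop = 18700/300000000 = 0.0623333 ms.
Pipeline fill: first packet needs 4·t_tx to clear all hops; remaining 174 packets each add one t_tx.
Total = (4+175-1)·t_tx + 4·t_prop = 178·0.533333 + 4·0.0623333 = 95.2 ms.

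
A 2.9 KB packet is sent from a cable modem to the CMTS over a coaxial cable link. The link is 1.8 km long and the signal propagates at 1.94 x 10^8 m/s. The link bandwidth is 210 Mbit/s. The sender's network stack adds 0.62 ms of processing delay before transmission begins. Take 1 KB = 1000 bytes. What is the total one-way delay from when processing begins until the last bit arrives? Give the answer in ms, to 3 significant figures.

L = 23200 bits.
Transmission delay = L/R = 23200 / 210000000 = 0.110476 ms.
Propagation delay = d/s = 1800 m / 194000000 m/s = 0.00927835 ms.
Plus processing delay 0.62 ms = 0.62 ms.
Total = 0.740 ms.

0.740 ms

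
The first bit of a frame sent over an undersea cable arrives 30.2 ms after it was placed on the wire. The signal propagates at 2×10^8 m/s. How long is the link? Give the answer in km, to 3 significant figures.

d = s × t_prop = 200000000 × 0.0302 = 6040 km.

6040 km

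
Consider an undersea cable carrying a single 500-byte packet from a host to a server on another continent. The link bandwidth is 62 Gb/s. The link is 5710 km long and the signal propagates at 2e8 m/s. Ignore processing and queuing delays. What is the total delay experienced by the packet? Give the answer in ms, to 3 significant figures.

L = 500 × 8 = 4000 bits.
Transmission delay = L/R = 4000 / 62000000000 = 6.45161e-05 ms.
Propagation delay = d/s = 5710000 m / 200000000 m/s = 28.55 ms.
Total = 28.6 ms.

28.6 ms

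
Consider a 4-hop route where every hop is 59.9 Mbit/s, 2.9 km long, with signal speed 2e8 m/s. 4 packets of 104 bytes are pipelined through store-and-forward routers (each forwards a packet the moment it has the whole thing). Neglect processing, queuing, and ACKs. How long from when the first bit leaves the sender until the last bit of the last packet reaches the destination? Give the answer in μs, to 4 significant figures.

155.2 μs

Per-hop transmission t_tx = L/R = 832/59900000 = 13.8898 μs.
Per-hop propagation t_prop = 2900/200000000 = 14.5 μs.
Pipeline fill: first packet needs 4·t_tx to clear all hops; remaining 3 packets each add one t_tx.
Total = (4+4-1)·t_tx + 4·t_prop = 7·13.8898 + 4·14.5 = 155.2 μs.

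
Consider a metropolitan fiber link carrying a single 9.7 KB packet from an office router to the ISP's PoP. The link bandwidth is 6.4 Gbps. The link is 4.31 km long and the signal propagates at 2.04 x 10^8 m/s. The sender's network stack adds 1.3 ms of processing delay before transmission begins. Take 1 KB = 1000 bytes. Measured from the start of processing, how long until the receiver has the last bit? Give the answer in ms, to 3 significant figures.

L = 77600 bits.
Transmission delay = L/R = 77600 / 6400000000 = 0.012125 ms.
Propagation delay = d/s = 4310 m / 204000000 m/s = 0.0211275 ms.
Plus processing delay 1.3 ms = 1.3 ms.
Total = 1.33 ms.

1.33 ms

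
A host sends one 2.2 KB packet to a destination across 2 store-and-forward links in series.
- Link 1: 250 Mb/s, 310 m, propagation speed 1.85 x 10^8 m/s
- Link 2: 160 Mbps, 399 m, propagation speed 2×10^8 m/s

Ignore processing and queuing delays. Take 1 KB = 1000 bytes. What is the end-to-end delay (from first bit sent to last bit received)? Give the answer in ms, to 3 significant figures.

0.184 ms

L = 17600 bits.
Transmission delays (L/R per hop): 0.0704, 0.11 ms; sum = 0.1804 ms.
Propagation delays (d/s per hop): 0.00167568, 0.001995 ms; sum = 0.00367068 ms.
End-to-end = 0.184 ms.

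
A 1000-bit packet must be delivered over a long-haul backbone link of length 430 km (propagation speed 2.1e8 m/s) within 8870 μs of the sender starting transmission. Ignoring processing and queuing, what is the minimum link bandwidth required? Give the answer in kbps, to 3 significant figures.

147 kbps

Propagation delay = 430000 / 210000000 = 2047.62 μs.
Transmission budget = 8870 − 2047.62 = 6822.38 μs.
R ≥ L / t_tx = 1000 bits / 0.00682238 s = 147 kbps.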